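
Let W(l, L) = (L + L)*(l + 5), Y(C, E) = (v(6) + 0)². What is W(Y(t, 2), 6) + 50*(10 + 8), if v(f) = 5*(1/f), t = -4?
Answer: 2905/3 ≈ 968.33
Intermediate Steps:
v(f) = 5/f
Y(C, E) = 25/36 (Y(C, E) = (5/6 + 0)² = (5*(⅙) + 0)² = (⅚ + 0)² = (⅚)² = 25/36)
W(l, L) = 2*L*(5 + l) (W(l, L) = (2*L)*(5 + l) = 2*L*(5 + l))
W(Y(t, 2), 6) + 50*(10 + 8) = 2*6*(5 + 25/36) + 50*(10 + 8) = 2*6*(205/36) + 50*18 = 205/3 + 900 = 2905/3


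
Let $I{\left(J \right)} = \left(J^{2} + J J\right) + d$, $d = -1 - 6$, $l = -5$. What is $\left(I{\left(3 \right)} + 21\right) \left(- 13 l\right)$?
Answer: $2080$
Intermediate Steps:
$d = -7$ ($d = -1 - 6 = -7$)
$I{\left(J \right)} = -7 + 2 J^{2}$ ($I{\left(J \right)} = \left(J^{2} + J J\right) - 7 = \left(J^{2} + J^{2}\right) - 7 = 2 J^{2} - 7 = -7 + 2 J^{2}$)
$\left(I{\left(3 \right)} + 21\right) \left(- 13 l\right) = \left(\left(-7 + 2 \cdot 3^{2}\right) + 21\right) \left(\left(-13\right) \left(-5\right)\right) = \left(\left(-7 + 2 \cdot 9\right) + 21\right) 65 = \left(\left(-7 + 18\right) + 21\right) 65 = \left(11 + 21\right) 65 = 32 \cdot 65 = 2080$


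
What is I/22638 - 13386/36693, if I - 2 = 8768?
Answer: 1042519/46147563 ≈ 0.022591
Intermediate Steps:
I = 8770 (I = 2 + 8768 = 8770)
I/22638 - 13386/36693 = 8770/22638 - 13386/36693 = 8770*(1/22638) - 13386*1/36693 = 4385/11319 - 4462/12231 = 1042519/46147563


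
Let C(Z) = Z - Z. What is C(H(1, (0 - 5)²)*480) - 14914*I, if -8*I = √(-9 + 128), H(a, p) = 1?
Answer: 7457*√119/4 ≈ 20337.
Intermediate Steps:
C(Z) = 0
I = -√119/8 (I = -√(-9 + 128)/8 = -√119/8 ≈ -1.3636)
C(H(1, (0 - 5)²)*480) - 14914*I = 0 - (-7457)*√119/4 = 0 + 7457*√119/4 = 7457*√119/4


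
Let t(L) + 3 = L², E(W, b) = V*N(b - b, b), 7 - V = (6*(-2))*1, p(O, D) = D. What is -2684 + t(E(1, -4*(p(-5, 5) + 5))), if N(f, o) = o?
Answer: 574913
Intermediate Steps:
V = 19 (V = 7 - 6*(-2) = 7 - (-12) = 7 - 1*(-12) = 7 + 12 = 19)
E(W, b) = 19*b
t(L) = -3 + L²
-2684 + t(E(1, -4*(p(-5, 5) + 5))) = -2684 + (-3 + (19*(-4*(5 + 5)))²) = -2684 + (-3 + (19*(-4*10))²) = -2684 + (-3 + (19*(-40))²) = -2684 + (-3 + (-760)²) = -2684 + (-3 + 577600) = -2684 + 577597 = 574913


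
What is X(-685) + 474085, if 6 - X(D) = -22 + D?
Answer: 474798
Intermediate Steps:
X(D) = 28 - D (X(D) = 6 - (-22 + D) = 6 + (22 - D) = 28 - D)
X(-685) + 474085 = (28 - 1*(-685)) + 474085 = (28 + 685) + 474085 = 713 + 474085 = 474798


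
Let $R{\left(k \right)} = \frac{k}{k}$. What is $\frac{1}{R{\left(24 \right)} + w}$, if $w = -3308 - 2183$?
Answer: $- \frac{1}{5490} \approx -0.00018215$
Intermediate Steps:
$R{\left(k \right)} = 1$
$w = -5491$ ($w = -3308 - 2183 = -5491$)
$\frac{1}{R{\left(24 \right)} + w} = \frac{1}{1 - 5491} = \frac{1}{-5490} = - \frac{1}{5490}$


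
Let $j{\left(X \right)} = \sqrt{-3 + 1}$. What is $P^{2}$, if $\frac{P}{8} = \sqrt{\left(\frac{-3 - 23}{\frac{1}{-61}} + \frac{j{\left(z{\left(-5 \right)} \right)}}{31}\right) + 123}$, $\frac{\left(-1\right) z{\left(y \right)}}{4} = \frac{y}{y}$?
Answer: $109376 + \frac{64 i \sqrt{2}}{31} \approx 1.0938 \cdot 10^{5} + 2.9197 i$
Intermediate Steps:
$z{\left(y \right)} = -4$ ($z{\left(y \right)} = - 4 \frac{y}{y} = \left(-4\right) 1 = -4$)
$j{\left(X \right)} = i \sqrt{2}$ ($j{\left(X \right)} = \sqrt{-2} = i \sqrt{2}$)
$P = 8 \sqrt{1709 + \frac{i \sqrt{2}}{31}}$ ($P = 8 \sqrt{\left(\frac{-3 - 23}{\frac{1}{-61}} + \frac{i \sqrt{2}}{31}\right) + 123} = 8 \sqrt{\left(\frac{-3 - 23}{- \frac{1}{61}} + i \sqrt{2} \cdot \frac{1}{31}\right) + 123} = 8 \sqrt{\left(\left(-26\right) \left(-61\right) + \frac{i \sqrt{2}}{31}\right) + 123} = 8 \sqrt{\left(1586 + \frac{i \sqrt{2}}{31}\right) + 123} = 8 \sqrt{1709 + \frac{i \sqrt{2}}{31}} \approx 330.72 + 0.0044141 i$)
$P^{2} = \left(\frac{8 \sqrt{1642349 + 31 i \sqrt{2}}}{31}\right)^{2} = 109376 + \frac{64 i \sqrt{2}}{31}$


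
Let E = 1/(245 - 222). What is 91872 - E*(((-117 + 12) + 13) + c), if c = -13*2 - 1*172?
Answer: 2113346/23 ≈ 91885.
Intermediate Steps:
E = 1/23 ≈ 0.043478
c = -198 (c = -26 - 172 = -198)
91872 - E*(((-117 + 12) + 13) + c) = 91872 - (((-117 + 12) + 13) - 198)/23 = 91872 - ((-105 + 13) - 198)/23 = 91872 - (-92 - 198)/23 = 91872 - (-290)/23 = 91872 - 1*(-290/23) = 91872 + 290/23 = 2113346/23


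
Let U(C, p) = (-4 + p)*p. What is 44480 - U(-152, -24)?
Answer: 43808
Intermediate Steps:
U(C, p) = p*(-4 + p)
44480 - U(-152, -24) = 44480 - (-24)*(-4 - 24) = 44480 - (-24)*(-28) = 44480 - 1*672 = 44480 - 672 = 43808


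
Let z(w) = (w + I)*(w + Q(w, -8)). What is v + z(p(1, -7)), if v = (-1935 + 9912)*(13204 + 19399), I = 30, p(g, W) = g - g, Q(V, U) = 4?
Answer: 260074251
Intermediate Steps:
p(g, W) = 0
z(w) = (4 + w)*(30 + w) (z(w) = (w + 30)*(w + 4) = (30 + w)*(4 + w) = (4 + w)*(30 + w))
v = 260074131 (v = 7977*32603 = 260074131)
v + z(p(1, -7)) = 260074131 + (120 + 0² + 34*0) = 260074131 + (120 + 0 + 0) = 260074131 + 120 = 260074251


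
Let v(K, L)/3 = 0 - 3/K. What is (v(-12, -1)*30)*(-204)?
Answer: -4590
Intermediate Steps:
v(K, L) = -9/K (v(K, L) = 3*(0 - 3/K) = 3*(-3/K) = -9/K)
(v(-12, -1)*30)*(-204) = (-9/(-12)*30)*(-204) = (-9*(-1/12)*30)*(-204) = ((¾)*30)*(-204) = (45/2)*(-204) = -4590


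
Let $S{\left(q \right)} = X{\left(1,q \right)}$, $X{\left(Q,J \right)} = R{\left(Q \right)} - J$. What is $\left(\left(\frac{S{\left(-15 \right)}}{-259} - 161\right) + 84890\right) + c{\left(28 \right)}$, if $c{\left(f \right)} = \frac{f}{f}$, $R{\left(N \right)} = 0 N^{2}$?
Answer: $\frac{21945055}{259} \approx 84730.0$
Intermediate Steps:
$R{\left(N \right)} = 0$
$X{\left(Q,J \right)} = - J$ ($X{\left(Q,J \right)} = 0 - J = - J$)
$S{\left(q \right)} = - q$
$c{\left(f \right)} = 1$
$\left(\left(\frac{S{\left(-15 \right)}}{-259} - 161\right) + 84890\right) + c{\left(28 \right)} = \left(\left(\frac{\left(-1\right) \left(-15\right)}{-259} - 161\right) + 84890\right) + 1 = \left(\left(\left(- \frac{1}{259}\right) 15 - 161\right) + 84890\right) + 1 = \left(\left(- \frac{15}{259} - 161\right) + 84890\right) + 1 = \left(- \frac{41714}{259} + 84890\right) + 1 = \frac{21944796}{259} + 1 = \frac{21945055}{259}$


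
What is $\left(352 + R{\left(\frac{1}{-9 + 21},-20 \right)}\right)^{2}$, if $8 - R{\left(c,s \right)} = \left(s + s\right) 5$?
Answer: $313600$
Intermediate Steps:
$R{\left(c,s \right)} = 8 - 10 s$ ($R{\left(c,s \right)} = 8 - \left(s + s\right) 5 = 8 - 2 s 5 = 8 - 10 s$)
$\left(352 + R{\left(\frac{1}{-9 + 21},-20 \right)}\right)^{2} = \left(352 + \left(8 - -200\right)\right)^{2} = \left(352 + \left(8 + 200\right)\right)^{2} = \left(352 + 208\right)^{2} = 560^{2} = 313600$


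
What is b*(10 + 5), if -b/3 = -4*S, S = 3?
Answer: 540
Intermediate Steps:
b = 36 (b = -(-12)*3 = -3*(-12) = 36)
b*(10 + 5) = 36*(10 + 5) = 36*15 = 540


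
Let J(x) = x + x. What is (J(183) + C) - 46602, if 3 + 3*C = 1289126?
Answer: 1150415/3 ≈ 3.8347e+5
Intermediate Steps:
C = 1289123/3 (C = -1 + (⅓)*1289126 = -1 + 1289126/3 = 1289123/3 ≈ 4.2971e+5)
J(x) = 2*x
(J(183) + C) - 46602 = (2*183 + 1289123/3) - 46602 = (366 + 1289123/3) - 46602 = 1290221/3 - 46602 = 1150415/3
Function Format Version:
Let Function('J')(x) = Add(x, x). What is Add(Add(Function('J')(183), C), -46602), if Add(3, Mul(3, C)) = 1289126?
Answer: Rational(1150415, 3) ≈ 3.8347e+5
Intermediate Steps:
C = Rational(1289123, 3) (C = Add(-1, Mul(Rational(1, 3), 1289126)) = Add(-1, Rational(1289126, 3)) = Rational(1289123, 3) ≈ 4.2971e+5)
Function('J')(x) = Mul(2, x)
Add(Add(Function('J')(183), C), -46602) = Add(Add(Mul(2, 183), Rational(1289123, 3)), -46602) = Add(Add(366, Rational(1289123, 3)), -46602) = Add(Rational(1290221, 3), -46602) = Rational(1150415, 3)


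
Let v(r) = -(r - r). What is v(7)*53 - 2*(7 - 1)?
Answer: -12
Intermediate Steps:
v(r) = 0 (v(r) = -1*0 = 0)
v(7)*53 - 2*(7 - 1) = 0*53 - 2*(7 - 1) = 0 - 2*6 = 0 - 12 = -12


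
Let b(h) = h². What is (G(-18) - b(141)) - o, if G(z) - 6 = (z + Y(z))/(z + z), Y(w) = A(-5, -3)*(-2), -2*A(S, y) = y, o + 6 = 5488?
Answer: -304277/12 ≈ -25356.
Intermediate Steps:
o = 5482 (o = -6 + 5488 = 5482)
A(S, y) = -y/2
Y(w) = -3 (Y(w) = -½*(-3)*(-2) = (3/2)*(-2) = -3)
G(z) = 6 + (-3 + z)/(2*z) (G(z) = 6 + (z - 3)/(z + z) = 6 + (-3 + z)/((2*z)) = 6 + (-3 + z)*(1/(2*z)) = 6 + (-3 + z)/(2*z))
(G(-18) - b(141)) - o = ((½)*(-3 + 13*(-18))/(-18) - 1*141²) - 1*5482 = ((½)*(-1/18)*(-3 - 234) - 1*19881) - 5482 = ((½)*(-1/18)*(-237) - 19881) - 5482 = (79/12 - 19881) - 5482 = -238493/12 - 5482 = -304277/12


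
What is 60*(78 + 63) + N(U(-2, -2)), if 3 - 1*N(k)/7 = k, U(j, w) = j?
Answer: 8495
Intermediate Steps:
N(k) = 21 - 7*k
60*(78 + 63) + N(U(-2, -2)) = 60*(78 + 63) + (21 - 7*(-2)) = 60*141 + (21 + 14) = 8460 + 35 = 8495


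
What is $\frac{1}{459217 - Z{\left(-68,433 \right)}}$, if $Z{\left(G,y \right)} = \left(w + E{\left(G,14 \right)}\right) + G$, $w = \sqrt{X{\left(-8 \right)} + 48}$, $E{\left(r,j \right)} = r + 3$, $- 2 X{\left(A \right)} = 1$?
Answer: $\frac{183740}{84400968981} + \frac{\sqrt{190}}{422004844905} \approx 2.177 \cdot 10^{-6}$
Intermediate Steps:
$X{\left(A \right)} = - \frac{1}{2}$ ($X{\left(A \right)} = \left(- \frac{1}{2}\right) 1 = - \frac{1}{2}$)
$E{\left(r,j \right)} = 3 + r$
$w = \frac{\sqrt{190}}{2}$ ($w = \sqrt{- \frac{1}{2} + 48} = \sqrt{\frac{95}{2}} = \frac{\sqrt{190}}{2} \approx 6.892$)
$Z{\left(G,y \right)} = 3 + \frac{\sqrt{190}}{2} + 2 G$ ($Z{\left(G,y \right)} = \left(\frac{\sqrt{190}}{2} + \left(3 + G\right)\right) + G = \left(3 + G + \frac{\sqrt{190}}{2}\right) + G = 3 + \frac{\sqrt{190}}{2} + 2 G$)
$\frac{1}{459217 - Z{\left(-68,433 \right)}} = \frac{1}{459217 - \left(3 + \frac{\sqrt{190}}{2} + 2 \left(-68\right)\right)} = \frac{1}{459217 - \left(3 + \frac{\sqrt{190}}{2} - 136\right)} = \frac{1}{459217 - \left(-133 + \frac{\sqrt{190}}{2}\right)} = \frac{1}{459217 + \left(133 - \frac{\sqrt{190}}{2}\right)} = \frac{1}{459350 - \frac{\sqrt{190}}{2}}$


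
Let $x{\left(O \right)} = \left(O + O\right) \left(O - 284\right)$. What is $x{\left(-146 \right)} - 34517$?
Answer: $91043$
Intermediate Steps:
$x{\left(O \right)} = 2 O \left(-284 + O\right)$
$x{\left(-146 \right)} - 34517 = 2 \left(-146\right) \left(-284 - 146\right) - 34517 = 2 \left(-146\right) \left(-430\right) - 34517 = 125560 - 34517 = 91043$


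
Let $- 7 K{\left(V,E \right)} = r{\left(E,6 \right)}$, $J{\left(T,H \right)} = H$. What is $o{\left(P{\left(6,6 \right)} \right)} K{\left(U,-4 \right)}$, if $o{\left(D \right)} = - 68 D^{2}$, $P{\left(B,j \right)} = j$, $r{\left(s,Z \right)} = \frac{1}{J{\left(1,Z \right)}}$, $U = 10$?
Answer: $\frac{408}{7} \approx 58.286$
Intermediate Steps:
$r{\left(s,Z \right)} = \frac{1}{Z}$
$K{\left(V,E \right)} = - \frac{1}{42}$ ($K{\left(V,E \right)} = - \frac{1}{7 \cdot 6} = \left(- \frac{1}{7}\right) \frac{1}{6} = - \frac{1}{42}$)
$o{\left(P{\left(6,6 \right)} \right)} K{\left(U,-4 \right)} = - 68 \cdot 6^{2} \left(- \frac{1}{42}\right) = \left(-68\right) 36 \left(- \frac{1}{42}\right) = \left(-2448\right) \left(- \frac{1}{42}\right) = \frac{408}{7}$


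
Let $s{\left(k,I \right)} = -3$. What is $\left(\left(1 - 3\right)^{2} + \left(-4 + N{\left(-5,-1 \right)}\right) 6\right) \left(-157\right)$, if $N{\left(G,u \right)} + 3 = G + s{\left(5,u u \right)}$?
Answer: $13502$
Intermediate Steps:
$N{\left(G,u \right)} = -6 + G$ ($N{\left(G,u \right)} = -3 + \left(G - 3\right) = -3 + \left(-3 + G\right) = -6 + G$)
$\left(\left(1 - 3\right)^{2} + \left(-4 + N{\left(-5,-1 \right)}\right) 6\right) \left(-157\right) = \left(\left(1 - 3\right)^{2} + \left(-4 - 11\right) 6\right) \left(-157\right) = \left(\left(-2\right)^{2} + \left(-4 - 11\right) 6\right) \left(-157\right) = \left(4 - 90\right) \left(-157\right) = \left(-86\right) \left(-157\right) = 13502$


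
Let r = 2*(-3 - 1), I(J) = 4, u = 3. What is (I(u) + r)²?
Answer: 16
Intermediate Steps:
r = -8 (r = 2*(-4) = -8)
(I(u) + r)² = (4 - 8)² = (-4)² = 16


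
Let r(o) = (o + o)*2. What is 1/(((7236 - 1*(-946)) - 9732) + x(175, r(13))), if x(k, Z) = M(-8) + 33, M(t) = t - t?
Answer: -1/1517 ≈ -0.00065920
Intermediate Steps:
M(t) = 0
r(o) = 4*o (r(o) = (2*o)*2 = 4*o)
x(k, Z) = 33 (x(k, Z) = 0 + 33 = 33)
1/(((7236 - 1*(-946)) - 9732) + x(175, r(13))) = 1/(((7236 - 1*(-946)) - 9732) + 33) = 1/(((7236 + 946) - 9732) + 33) = 1/((8182 - 9732) + 33) = 1/(-1550 + 33) = 1/(-1517) = -1/1517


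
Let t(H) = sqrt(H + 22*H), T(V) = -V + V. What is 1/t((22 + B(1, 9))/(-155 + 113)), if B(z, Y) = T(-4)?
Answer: -I*sqrt(5313)/253 ≈ -0.2881*I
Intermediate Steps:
T(V) = 0
B(z, Y) = 0
t(H) = sqrt(23)*sqrt(H) (t(H) = sqrt(23*H) = sqrt(23)*sqrt(H))
1/t((22 + B(1, 9))/(-155 + 113)) = 1/(sqrt(23)*sqrt((22 + 0)/(-155 + 113))) = 1/(sqrt(23)*sqrt(22/(-42))) = 1/(sqrt(23)*sqrt(22*(-1/42))) = 1/(sqrt(23)*sqrt(-11/21)) = 1/(sqrt(23)*(I*sqrt(231)/21)) = 1/(I*sqrt(5313)/21) = -I*sqrt(5313)/253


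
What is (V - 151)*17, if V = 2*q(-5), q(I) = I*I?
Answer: -1717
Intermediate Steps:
q(I) = I²
V = 50 (V = 2*(-5)² = 2*25 = 50)
(V - 151)*17 = (50 - 151)*17 = -101*17 = -1717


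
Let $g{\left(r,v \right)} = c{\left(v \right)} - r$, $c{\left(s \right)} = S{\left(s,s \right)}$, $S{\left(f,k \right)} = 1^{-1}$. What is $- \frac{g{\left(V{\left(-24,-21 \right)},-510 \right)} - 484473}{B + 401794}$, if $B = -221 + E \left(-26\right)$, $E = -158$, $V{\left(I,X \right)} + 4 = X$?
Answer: $\frac{484447}{405681} \approx 1.1942$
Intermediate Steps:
$V{\left(I,X \right)} = -4 + X$
$S{\left(f,k \right)} = 1$
$c{\left(s \right)} = 1$
$g{\left(r,v \right)} = 1 - r$
$B = 3887$ ($B = -221 - -4108 = -221 + 4108 = 3887$)
$- \frac{g{\left(V{\left(-24,-21 \right)},-510 \right)} - 484473}{B + 401794} = - \frac{\left(1 - \left(-4 - 21\right)\right) - 484473}{3887 + 401794} = - \frac{\left(1 - -25\right) - 484473}{405681} = - \frac{\left(1 + 25\right) - 484473}{405681} = - \frac{26 - 484473}{405681} = - \frac{-484447}{405681} = \left(-1\right) \left(- \frac{484447}{405681}\right) = \frac{484447}{405681}$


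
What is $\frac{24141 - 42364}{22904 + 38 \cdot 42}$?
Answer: $- \frac{18223}{24500} \approx -0.7438$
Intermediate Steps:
$\frac{24141 - 42364}{22904 + 38 \cdot 42} = - \frac{18223}{22904 + 1596} = - \frac{18223}{24500}$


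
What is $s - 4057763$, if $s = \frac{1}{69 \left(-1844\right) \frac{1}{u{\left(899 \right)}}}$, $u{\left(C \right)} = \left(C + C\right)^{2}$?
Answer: $- \frac{129074191468}{31809} \approx -4.0578 \cdot 10^{6}$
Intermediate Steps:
$u{\left(C \right)} = 4 C^{2}$ ($u{\left(C \right)} = \left(2 C\right)^{2} = 4 C^{2}$)
$s = - \frac{808201}{31809}$ ($s = \frac{1}{69 \left(-1844\right) \frac{1}{4 \cdot 899^{2}}} = \frac{1}{\left(-127236\right) \frac{1}{4 \cdot 808201}} = \frac{1}{\left(-127236\right) \frac{1}{3232804}} = \frac{1}{- \frac{31809}{808201}} = - \frac{808201}{31809} \approx -25.408$)
$s - 4057763 = - \frac{808201}{31809} - 4057763 = - \frac{129074191468}{31809}$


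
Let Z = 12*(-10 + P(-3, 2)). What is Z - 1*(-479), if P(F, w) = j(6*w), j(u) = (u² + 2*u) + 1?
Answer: 2387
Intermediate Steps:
j(u) = 1 + u² + 2*u
P(F, w) = 1 + 12*w + 36*w² (P(F, w) = 1 + (6*w)² + 2*(6*w) = 1 + 36*w² + 12*w = 1 + 12*w + 36*w²)
Z = 1908 (Z = 12*(-10 + (1 + 12*2 + 36*2²)) = 12*(-10 + (1 + 24 + 36*4)) = 12*(-10 + (1 + 24 + 144)) = 12*(-10 + 169) = 12*159 = 1908)
Z - 1*(-479) = 1908 - 1*(-479) = 1908 + 479 = 2387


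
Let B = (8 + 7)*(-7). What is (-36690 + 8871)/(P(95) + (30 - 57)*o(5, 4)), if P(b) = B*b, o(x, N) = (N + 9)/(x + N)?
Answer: 9273/3338 ≈ 2.7780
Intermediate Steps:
B = -105 (B = 15*(-7) = -105)
o(x, N) = (9 + N)/(N + x)
P(b) = -105*b
(-36690 + 8871)/(P(95) + (30 - 57)*o(5, 4)) = (-36690 + 8871)/(-105*95 + (30 - 57)*((9 + 4)/(4 + 5))) = -27819/(-9975 - 27*13/9) = -27819/(-9975 - 39) = -27819/(-10014) = -27819*(-1/10014) = 9273/3338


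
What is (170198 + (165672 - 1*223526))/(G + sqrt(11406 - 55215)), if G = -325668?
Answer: -12195615264/35353230011 - 37448*I*sqrt(43809)/35353230011 ≈ -0.34496 - 0.00022171*I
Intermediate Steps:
(170198 + (165672 - 1*223526))/(G + sqrt(11406 - 55215)) = (170198 + (165672 - 1*223526))/(-325668 + sqrt(11406 - 55215)) = (170198 + (165672 - 223526))/(-325668 + sqrt(-43809)) = (170198 - 57854)/(-325668 + I*sqrt(43809)) = 112344/(-325668 + I*sqrt(43809))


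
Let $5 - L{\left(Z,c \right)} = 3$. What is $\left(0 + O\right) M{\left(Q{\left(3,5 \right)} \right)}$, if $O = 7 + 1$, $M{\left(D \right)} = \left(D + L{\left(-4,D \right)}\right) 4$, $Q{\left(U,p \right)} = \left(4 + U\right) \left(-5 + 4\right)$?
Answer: $-160$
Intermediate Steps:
$L{\left(Z,c \right)} = 2$ ($L{\left(Z,c \right)} = 5 - 3 = 2$)
$Q{\left(U,p \right)} = -4 - U$ ($Q{\left(U,p \right)} = \left(4 + U\right) \left(-1\right) = -4 - U$)
$M{\left(D \right)} = 8 + 4 D$ ($M{\left(D \right)} = \left(D + 2\right) 4 = \left(2 + D\right) 4 = 8 + 4 D$)
$O = 8$
$\left(0 + O\right) M{\left(Q{\left(3,5 \right)} \right)} = \left(0 + 8\right) \left(8 + 4 \left(-4 - 3\right)\right) = 8 \left(8 + 4 \left(-4 - 3\right)\right) = 8 \left(8 + 4 \left(-7\right)\right) = 8 \left(8 - 28\right) = 8 \left(-20\right) = -160$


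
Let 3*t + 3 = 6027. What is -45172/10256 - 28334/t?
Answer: -5957795/321782 ≈ -18.515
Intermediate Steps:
t = 2008 (t = -1 + (1/3)*6027 = -1 + 2009 = 2008)
-45172/10256 - 28334/t = -45172/10256 - 28334/2008 = -45172*1/10256 - 28334*1/2008 = -11293/2564 - 14167/1004 = -5957795/321782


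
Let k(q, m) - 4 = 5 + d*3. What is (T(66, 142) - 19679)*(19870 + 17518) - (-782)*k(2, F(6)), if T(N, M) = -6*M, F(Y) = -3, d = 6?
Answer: -767591914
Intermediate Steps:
k(q, m) = 27 (k(q, m) = 4 + (5 + 6*3) = 4 + (5 + 18) = 4 + 23 = 27)
(T(66, 142) - 19679)*(19870 + 17518) - (-782)*k(2, F(6)) = (-6*142 - 19679)*(19870 + 17518) - (-782)*27 = (-852 - 19679)*37388 - 1*(-21114) = -20531*37388 + 21114 = -767613028 + 21114 = -767591914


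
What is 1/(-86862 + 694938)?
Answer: 1/608076 ≈ 1.6445e-6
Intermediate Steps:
1/(-86862 + 694938) = 1/608076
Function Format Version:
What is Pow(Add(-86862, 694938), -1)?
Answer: Rational(1, 608076) ≈ 1.6445e-6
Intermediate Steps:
Pow(Add(-86862, 694938), -1) = Pow(608076, -1) = Rational(1, 608076)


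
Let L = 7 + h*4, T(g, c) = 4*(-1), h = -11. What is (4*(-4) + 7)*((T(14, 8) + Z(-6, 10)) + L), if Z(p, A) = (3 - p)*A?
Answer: -441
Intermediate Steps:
T(g, c) = -4
Z(p, A) = A*(3 - p)
L = -37 (L = 7 - 11*4 = 7 - 44 = -37)
(4*(-4) + 7)*((T(14, 8) + Z(-6, 10)) + L) = (4*(-4) + 7)*((-4 + 10*(3 - 1*(-6))) - 37) = (-16 + 7)*((-4 + 10*(3 + 6)) - 37) = -9*((-4 + 10*9) - 37) = -9*((-4 + 90) - 37) = -9*(86 - 37) = -9*49 = -441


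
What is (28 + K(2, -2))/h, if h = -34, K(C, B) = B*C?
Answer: -12/17 ≈ -0.70588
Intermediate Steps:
(28 + K(2, -2))/h = (28 - 2*2)/(-34) = (28 - 4)*(-1/34) = 24*(-1/34) = -12/17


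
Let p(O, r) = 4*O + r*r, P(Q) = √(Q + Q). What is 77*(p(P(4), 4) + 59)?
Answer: 5775 + 616*√2 ≈ 6646.2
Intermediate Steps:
P(Q) = √2*√Q (P(Q) = √(2*Q) = √2*√Q)
p(O, r) = r² + 4*O (p(O, r) = 4*O + r² = r² + 4*O)
77*(p(P(4), 4) + 59) = 77*((4² + 4*(√2*√4)) + 59) = 77*((16 + 4*(√2*2)) + 59) = 77*((16 + 4*(2*√2)) + 59) = 77*((16 + 8*√2) + 59) = 77*(75 + 8*√2) = 5775 + 616*√2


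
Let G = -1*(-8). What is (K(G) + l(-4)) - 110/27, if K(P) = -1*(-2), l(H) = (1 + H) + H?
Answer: -245/27 ≈ -9.0741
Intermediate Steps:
G = 8
l(H) = 1 + 2*H
K(P) = 2
(K(G) + l(-4)) - 110/27 = (2 + (1 + 2*(-4))) - 110/27 = (2 + (1 - 8)) - 110*1/27 = (2 - 7) - 110/27 = -5 - 110/27 = -245/27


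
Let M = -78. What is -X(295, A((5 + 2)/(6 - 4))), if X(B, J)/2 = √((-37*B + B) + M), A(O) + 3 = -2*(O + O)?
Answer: -2*I*√10698 ≈ -206.86*I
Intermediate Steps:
A(O) = -3 - 4*O (A(O) = -3 - 2*(O + O) = -3 - 4*O)
X(B, J) = 2*√(-78 - 36*B) (X(B, J) = 2*√((-37*B + B) - 78) = 2*√(-36*B - 78) = 2*√(-78 - 36*B))
-X(295, A((5 + 2)/(6 - 4))) = -2*√(-78 - 36*295) = -2*√(-78 - 10620) = -2*√(-10698) = -2*I*√10698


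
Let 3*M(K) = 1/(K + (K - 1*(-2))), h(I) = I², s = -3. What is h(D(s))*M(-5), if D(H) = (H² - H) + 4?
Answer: -32/3 ≈ -10.667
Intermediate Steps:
D(H) = 4 + H² - H
M(K) = 1/(3*(2 + 2*K)) (M(K) = 1/(3*(K + (K - 1*(-2)))) = 1/(3*(K + (K + 2))) = 1/(3*(K + (2 + K))) = 1/(3*(2 + 2*K)))
h(D(s))*M(-5) = (4 + (-3)² - 1*(-3))²*(1/(6*(1 - 5))) = (4 + 9 + 3)²*((⅙)/(-4)) = 16²*((⅙)*(-¼)) = 256*(-1/24) = -32/3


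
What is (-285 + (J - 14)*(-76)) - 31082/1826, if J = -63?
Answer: 5067130/913 ≈ 5550.0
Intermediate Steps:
(-285 + (J - 14)*(-76)) - 31082/1826 = (-285 + (-63 - 14)*(-76)) - 31082/1826 = (-285 - 77*(-76)) - 31082*1/1826 = (-285 + 5852) - 15541/913 = 5567 - 15541/913 = 5067130/913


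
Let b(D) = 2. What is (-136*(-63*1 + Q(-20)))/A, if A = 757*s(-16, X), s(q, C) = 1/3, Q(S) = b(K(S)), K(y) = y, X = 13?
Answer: 24888/757 ≈ 32.877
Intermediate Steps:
Q(S) = 2
s(q, C) = ⅓
A = 757/3 (A = 757*(⅓) = 757/3 ≈ 252.33)
(-136*(-63*1 + Q(-20)))/A = (-136*(-63*1 + 2))/(757/3) = -136*(-63 + 2)*(3/757) = -136*(-61)*(3/757) = 8296*(3/757) = 24888/757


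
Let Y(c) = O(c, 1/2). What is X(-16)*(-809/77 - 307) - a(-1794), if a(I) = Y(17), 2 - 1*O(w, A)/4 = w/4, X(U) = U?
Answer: 391861/77 ≈ 5089.1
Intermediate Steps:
O(w, A) = 8 - w (O(w, A) = 8 - 4*w/4 = 8 - w)
Y(c) = 8 - c
a(I) = -9 (a(I) = 8 - 1*17 = 8 - 17 = -9)
X(-16)*(-809/77 - 307) - a(-1794) = -16*(-809/77 - 307) - 1*(-9) = -16*(-809*1/77 - 307) + 9 = -16*(-809/77 - 307) + 9 = -16*(-24448/77) + 9 = 391168/77 + 9 = 391861/77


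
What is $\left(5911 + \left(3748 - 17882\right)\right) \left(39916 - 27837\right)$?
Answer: $-99325617$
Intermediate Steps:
$\left(5911 + \left(3748 - 17882\right)\right) \left(39916 - 27837\right) = \left(5911 - 14134\right) 12079 = \left(-8223\right) 12079 = -99325617$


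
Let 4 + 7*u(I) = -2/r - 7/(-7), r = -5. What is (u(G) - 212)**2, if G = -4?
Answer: 55249489/1225 ≈ 45102.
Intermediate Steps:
u(I) = -13/35 (u(I) = -4/7 + (-2/(-5) - 7/(-7))/7 = -4/7 + (-2*(-1/5) - 7*(-1/7))/7 = -4/7 + (2/5 + 1)/7 = -4/7 + (1/7)*(7/5) = -4/7 + 1/5 = -13/35)
(u(G) - 212)**2 = (-13/35 - 212)**2 = (-7433/35)**2 = 55249489/1225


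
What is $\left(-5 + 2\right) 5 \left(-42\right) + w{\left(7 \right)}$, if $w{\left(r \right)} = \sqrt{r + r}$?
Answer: $630 + \sqrt{14} \approx 633.74$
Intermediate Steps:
$w{\left(r \right)} = \sqrt{2} \sqrt{r}$ ($w{\left(r \right)} = \sqrt{2 r} = \sqrt{2} \sqrt{r}$)
$\left(-5 + 2\right) 5 \left(-42\right) + w{\left(7 \right)} = \left(-5 + 2\right) 5 \left(-42\right) + \sqrt{2} \sqrt{7} = \left(-3\right) 5 \left(-42\right) + \sqrt{14} = \left(-15\right) \left(-42\right) + \sqrt{14} = 630 + \sqrt{14}$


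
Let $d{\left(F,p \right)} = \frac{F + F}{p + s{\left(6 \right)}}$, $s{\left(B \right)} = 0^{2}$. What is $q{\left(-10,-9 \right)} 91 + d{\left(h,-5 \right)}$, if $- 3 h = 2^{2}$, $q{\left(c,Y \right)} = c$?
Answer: $- \frac{13642}{15} \approx -909.47$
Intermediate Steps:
$s{\left(B \right)} = 0$
$h = - \frac{4}{3}$ ($h = - \frac{2^{2}}{3} = \left(- \frac{1}{3}\right) 4 = - \frac{4}{3} \approx -1.3333$)
$d{\left(F,p \right)} = \frac{2 F}{p}$ ($d{\left(F,p \right)} = \frac{F + F}{p + 0} = \frac{2 F}{p}$)
$q{\left(-10,-9 \right)} 91 + d{\left(h,-5 \right)} = \left(-10\right) 91 + 2 \left(- \frac{4}{3}\right) \frac{1}{-5} = -910 + 2 \left(- \frac{4}{3}\right) \left(- \frac{1}{5}\right) = -910 + \frac{8}{15} = - \frac{13642}{15}$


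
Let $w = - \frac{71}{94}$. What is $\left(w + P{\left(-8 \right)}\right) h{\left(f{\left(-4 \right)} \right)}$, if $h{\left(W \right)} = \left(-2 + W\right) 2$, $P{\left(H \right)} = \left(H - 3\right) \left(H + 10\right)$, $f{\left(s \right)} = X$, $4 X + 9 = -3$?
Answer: $\frac{10695}{47} \approx 227.55$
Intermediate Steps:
$X = -3$ ($X = - \frac{9}{4} + \frac{1}{4} \left(-3\right) = - \frac{9}{4} - \frac{3}{4} = -3$)
$f{\left(s \right)} = -3$
$P{\left(H \right)} = \left(-3 + H\right) \left(10 + H\right)$
$w = - \frac{71}{94}$ ($w = \left(-71\right) \frac{1}{94} = - \frac{71}{94} \approx -0.75532$)
$h{\left(W \right)} = -4 + 2 W$
$\left(w + P{\left(-8 \right)}\right) h{\left(f{\left(-4 \right)} \right)} = \left(- \frac{71}{94} + \left(-30 + \left(-8\right)^{2} + 7 \left(-8\right)\right)\right) \left(-4 + 2 \left(-3\right)\right) = \left(- \frac{71}{94} - 22\right) \left(-4 - 6\right) = \left(- \frac{71}{94} - 22\right) \left(-10\right) = \left(- \frac{2139}{94}\right) \left(-10\right) = \frac{10695}{47}$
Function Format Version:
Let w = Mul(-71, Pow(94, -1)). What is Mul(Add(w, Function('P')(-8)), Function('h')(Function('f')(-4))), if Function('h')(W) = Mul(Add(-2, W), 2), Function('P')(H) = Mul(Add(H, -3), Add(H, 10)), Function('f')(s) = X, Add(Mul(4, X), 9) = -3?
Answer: Rational(10695, 47) ≈ 227.55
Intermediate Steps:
X = -3 (X = Add(Rational(-9, 4), Mul(Rational(1, 4), -3)) = Add(Rational(-9, 4), Rational(-3, 4)) = -3)
Function('f')(s) = -3
Function('P')(H) = Mul(Add(-3, H), Add(10, H))
w = Rational(-71, 94) (w = Mul(-71, Rational(1, 94)) = Rational(-71, 94) ≈ -0.75532)
Function('h')(W) = Add(-4, Mul(2, W))
Mul(Add(w, Function('P')(-8)), Function('h')(Function('f')(-4))) = Mul(Add(Rational(-71, 94), Add(-30, Pow(-8, 2), Mul(7, -8))), Add(-4, Mul(2, -3))) = Mul(Add(Rational(-71, 94), Add(-30, 64, -56)), Add(-4, -6)) = Mul(Add(Rational(-71, 94), -22), -10) = Mul(Rational(-2139, 94), -10) = Rational(10695, 47)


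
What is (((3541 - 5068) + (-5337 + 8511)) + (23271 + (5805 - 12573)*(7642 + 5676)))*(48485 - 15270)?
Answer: -2993047028790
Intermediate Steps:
(((3541 - 5068) + (-5337 + 8511)) + (23271 + (5805 - 12573)*(7642 + 5676)))*(48485 - 15270) = ((-1527 + 3174) + (23271 - 6768*13318))*33215 = (1647 + (23271 - 90136224))*33215 = (1647 - 90112953)*33215 = -90111306*33215 = -2993047028790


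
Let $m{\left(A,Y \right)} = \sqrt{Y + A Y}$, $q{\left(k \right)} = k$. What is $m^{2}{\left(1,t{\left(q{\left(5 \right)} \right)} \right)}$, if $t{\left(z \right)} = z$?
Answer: $10$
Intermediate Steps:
$m^{2}{\left(1,t{\left(q{\left(5 \right)} \right)} \right)} = \left(\sqrt{5 \left(1 + 1\right)}\right)^{2} = \left(\sqrt{5 \cdot 2}\right)^{2} = \left(\sqrt{10}\right)^{2} = 10$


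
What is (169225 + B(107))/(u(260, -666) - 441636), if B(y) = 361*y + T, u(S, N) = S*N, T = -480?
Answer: -17281/51233 ≈ -0.33730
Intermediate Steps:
u(S, N) = N*S
B(y) = -480 + 361*y (B(y) = 361*y - 480 = -480 + 361*y)
(169225 + B(107))/(u(260, -666) - 441636) = (169225 + (-480 + 361*107))/(-666*260 - 441636) = (169225 + (-480 + 38627))/(-173160 - 441636) = (169225 + 38147)/(-614796) = 207372*(-1/614796) = -17281/51233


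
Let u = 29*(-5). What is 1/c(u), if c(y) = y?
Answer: -1/145 ≈ -0.0068966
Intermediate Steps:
u = -145
1/c(u) = 1/(-145) = -1/145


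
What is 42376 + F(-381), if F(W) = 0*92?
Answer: 42376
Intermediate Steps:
F(W) = 0
42376 + F(-381) = 42376 + 0 = 42376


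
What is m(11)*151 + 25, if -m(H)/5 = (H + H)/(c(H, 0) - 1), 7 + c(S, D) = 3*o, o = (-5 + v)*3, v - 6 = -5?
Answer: 805/2 ≈ 402.50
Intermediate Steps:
v = 1 (v = 6 - 5 = 1)
o = -12 (o = (-5 + 1)*3 = -4*3 = -12)
c(S, D) = -43 (c(S, D) = -7 + 3*(-12) = -7 - 36 = -43)
m(H) = 5*H/22 (m(H) = -5*(H + H)/(-43 - 1) = -5*2*H/(-44) = -5*2*H*(-1)/44 = -(-5)*H/22 = 5*H/22)
m(11)*151 + 25 = ((5/22)*11)*151 + 25 = (5/2)*151 + 25 = 755/2 + 25 = 805/2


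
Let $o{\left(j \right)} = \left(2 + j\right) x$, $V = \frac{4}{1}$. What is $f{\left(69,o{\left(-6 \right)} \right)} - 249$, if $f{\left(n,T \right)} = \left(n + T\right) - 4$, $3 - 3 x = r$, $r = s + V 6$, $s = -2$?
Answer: $- \frac{476}{3} \approx -158.67$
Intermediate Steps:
$V = 4$ ($V = 4 \cdot 1 = 4$)
$r = 22$ ($r = -2 + 4 \cdot 6 = -2 + 24 = 22$)
$x = - \frac{19}{3}$ ($x = 1 - \frac{22}{3} = - \frac{19}{3} \approx -6.3333$)
$o{\left(j \right)} = - \frac{38}{3} - \frac{19 j}{3}$ ($o{\left(j \right)} = \left(2 + j\right) \left(- \frac{19}{3}\right) = - \frac{38}{3} - \frac{19 j}{3}$)
$f{\left(n,T \right)} = -4 + T + n$ ($f{\left(n,T \right)} = \left(T + n\right) - 4 = -4 + T + n$)
$f{\left(69,o{\left(-6 \right)} \right)} - 249 = \left(-4 - - \frac{76}{3} + 69\right) - 249 = \left(-4 + \left(- \frac{38}{3} + 38\right) + 69\right) - 249 = \left(-4 + \frac{76}{3} + 69\right) - 249 = \frac{271}{3} - 249 = - \frac{476}{3}$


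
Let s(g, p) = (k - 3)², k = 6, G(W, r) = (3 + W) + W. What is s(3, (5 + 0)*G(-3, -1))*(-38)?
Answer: -342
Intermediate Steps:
G(W, r) = 3 + 2*W
s(g, p) = 9 (s(g, p) = (6 - 3)² = 3² = 9)
s(3, (5 + 0)*G(-3, -1))*(-38) = 9*(-38) = -342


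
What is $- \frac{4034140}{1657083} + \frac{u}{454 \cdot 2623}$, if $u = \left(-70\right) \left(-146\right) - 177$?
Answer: $- \frac{4787381261311}{1973324033886} \approx -2.426$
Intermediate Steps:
$u = 10043$ ($u = 10220 - 177 = 10043$)
$- \frac{4034140}{1657083} + \frac{u}{454 \cdot 2623} = - \frac{4034140}{1657083} + \frac{10043}{454 \cdot 2623} = \left(-4034140\right) \frac{1}{1657083} + \frac{10043}{1190842} = - \frac{4034140}{1657083} + 10043 \cdot \frac{1}{1190842} = - \frac{4034140}{1657083} + \frac{10043}{1190842} = - \frac{4787381261311}{1973324033886}$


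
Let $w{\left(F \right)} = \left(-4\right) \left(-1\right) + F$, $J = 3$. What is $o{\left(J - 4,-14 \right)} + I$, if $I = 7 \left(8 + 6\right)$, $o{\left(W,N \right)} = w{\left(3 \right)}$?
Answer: $105$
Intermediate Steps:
$w{\left(F \right)} = 4 + F$
$o{\left(W,N \right)} = 7$ ($o{\left(W,N \right)} = 4 + 3 = 7$)
$I = 98$ ($I = 7 \cdot 14 = 98$)
$o{\left(J - 4,-14 \right)} + I = 7 + 98 = 105$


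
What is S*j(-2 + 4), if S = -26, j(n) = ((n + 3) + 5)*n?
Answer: -520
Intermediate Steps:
j(n) = n*(8 + n) (j(n) = ((3 + n) + 5)*n = (8 + n)*n = n*(8 + n))
S*j(-2 + 4) = -26*(-2 + 4)*(8 + (-2 + 4)) = -52*(8 + 2) = -52*10 = -26*20 = -520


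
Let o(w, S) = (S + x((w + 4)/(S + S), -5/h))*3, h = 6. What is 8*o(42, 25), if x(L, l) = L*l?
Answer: 2908/5 ≈ 581.60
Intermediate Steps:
o(w, S) = 3*S - 5*(4 + w)/(4*S) (o(w, S) = (S + ((w + 4)/(S + S))*(-5/6))*3 = (S + ((4 + w)/((2*S)))*(-5*1/6))*3 = (S + ((4 + w)*(1/(2*S)))*(-5/6))*3 = (S + ((4 + w)/(2*S))*(-5/6))*3 = (S - 5*(4 + w)/(12*S))*3 = 3*S - 5*(4 + w)/(4*S))
8*o(42, 25) = 8*((1/4)*(-20 - 5*42 + 12*25**2)/25) = 8*((1/4)*(1/25)*(-20 - 210 + 12*625)) = 8*((1/4)*(1/25)*(-20 - 210 + 7500)) = 8*((1/4)*(1/25)*7270) = 8*(727/10) = 2908/5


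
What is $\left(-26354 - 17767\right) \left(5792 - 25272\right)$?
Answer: $859477080$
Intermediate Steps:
$\left(-26354 - 17767\right) \left(5792 - 25272\right) = \left(-44121\right) \left(-19480\right) = 859477080$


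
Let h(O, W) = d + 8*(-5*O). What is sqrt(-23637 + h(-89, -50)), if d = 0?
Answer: I*sqrt(20077) ≈ 141.69*I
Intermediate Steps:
h(O, W) = -40*O (h(O, W) = 0 + 8*(-5*O) = 0 - 40*O = -40*O)
sqrt(-23637 + h(-89, -50)) = sqrt(-23637 - 40*(-89)) = sqrt(-23637 + 3560) = sqrt(-20077) = I*sqrt(20077)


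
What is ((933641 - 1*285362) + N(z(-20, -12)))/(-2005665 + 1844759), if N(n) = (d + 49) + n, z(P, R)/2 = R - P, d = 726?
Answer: -324535/80453 ≈ -4.0338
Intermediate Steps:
z(P, R) = -2*P + 2*R (z(P, R) = 2*(R - P) = -2*P + 2*R)
N(n) = 775 + n (N(n) = (726 + 49) + n = 775 + n)
((933641 - 1*285362) + N(z(-20, -12)))/(-2005665 + 1844759) = ((933641 - 1*285362) + (775 + (-2*(-20) + 2*(-12))))/(-2005665 + 1844759) = ((933641 - 285362) + (775 + (40 - 24)))/(-160906) = (648279 + (775 + 16))*(-1/160906) = (648279 + 791)*(-1/160906) = 649070*(-1/160906) = -324535/80453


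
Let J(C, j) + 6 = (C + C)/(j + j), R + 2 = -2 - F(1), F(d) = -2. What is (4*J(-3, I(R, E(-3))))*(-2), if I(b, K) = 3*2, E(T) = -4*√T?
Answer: 52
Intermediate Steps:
R = -2 (R = -2 + (-2 - 1*(-2)) = -2 + (-2 + 2) = -2 + 0 = -2)
I(b, K) = 6
J(C, j) = -6 + C/j (J(C, j) = -6 + (C + C)/(j + j) = -6 + (2*C)/((2*j)) = -6 + (2*C)*(1/(2*j)) = -6 + C/j)
(4*J(-3, I(R, E(-3))))*(-2) = (4*(-6 - 3/6))*(-2) = (4*(-6 - 3*⅙))*(-2) = (4*(-6 - ½))*(-2) = (4*(-13/2))*(-2) = -26*(-2) = 52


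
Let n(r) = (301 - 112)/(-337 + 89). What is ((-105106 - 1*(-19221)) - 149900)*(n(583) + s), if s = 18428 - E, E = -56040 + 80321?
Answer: 342296865405/248 ≈ 1.3802e+9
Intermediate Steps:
E = 24281
n(r) = -189/248 (n(r) = 189/(-248) = 189*(-1/248) = -189/248)
s = -5853 (s = 18428 - 1*24281 = 18428 - 24281 = -5853)
((-105106 - 1*(-19221)) - 149900)*(n(583) + s) = ((-105106 - 1*(-19221)) - 149900)*(-189/248 - 5853) = ((-105106 + 19221) - 149900)*(-1451733/248) = (-85885 - 149900)*(-1451733/248) = -235785*(-1451733/248) = 342296865405/248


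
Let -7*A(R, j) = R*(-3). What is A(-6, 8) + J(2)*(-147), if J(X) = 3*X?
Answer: -6192/7 ≈ -884.57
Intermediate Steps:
A(R, j) = 3*R/7 (A(R, j) = -R*(-3)/7 = -(-3)*R/7 = 3*R/7)
A(-6, 8) + J(2)*(-147) = (3/7)*(-6) + (3*2)*(-147) = -18/7 + 6*(-147) = -18/7 - 882 = -6192/7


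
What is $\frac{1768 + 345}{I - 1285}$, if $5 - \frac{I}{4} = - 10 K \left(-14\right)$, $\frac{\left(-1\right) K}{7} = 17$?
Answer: $\frac{2113}{65375} \approx 0.032321$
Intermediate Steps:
$K = -119$ ($K = \left(-7\right) 17 = -119$)
$I = 66660$ ($I = 20 - 4 \left(-10\right) \left(-119\right) \left(-14\right) = 20 - 4 \cdot 1190 \left(-14\right) = 20 - -66640 = 20 + 66640 = 66660$)
$\frac{1768 + 345}{I - 1285} = \frac{1768 + 345}{66660 - 1285} = \frac{2113}{65375}$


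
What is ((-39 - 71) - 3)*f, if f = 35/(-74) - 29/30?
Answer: 90287/555 ≈ 162.68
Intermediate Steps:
f = -799/555 (f = 35*(-1/74) - 29*1/30 = -35/74 - 29/30 = -799/555 ≈ -1.4396)
((-39 - 71) - 3)*f = ((-39 - 71) - 3)*(-799/555) = (-110 - 3)*(-799/555) = -113*(-799/555) = 90287/555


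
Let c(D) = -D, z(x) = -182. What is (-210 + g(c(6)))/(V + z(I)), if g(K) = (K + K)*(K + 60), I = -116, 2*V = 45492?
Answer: -429/11282 ≈ -0.038025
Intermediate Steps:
V = 22746 (V = (½)*45492 = 22746)
g(K) = 2*K*(60 + K) (g(K) = (2*K)*(60 + K) = 2*K*(60 + K))
(-210 + g(c(6)))/(V + z(I)) = (-210 + 2*(-1*6)*(60 - 1*6))/(22746 - 182) = (-210 + 2*(-6)*(60 - 6))/22564 = (-210 + 2*(-6)*54)*(1/22564) = (-210 - 648)*(1/22564) = -858*1/22564 = -429/11282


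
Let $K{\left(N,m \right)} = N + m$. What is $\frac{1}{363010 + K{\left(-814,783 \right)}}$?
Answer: $\frac{1}{362979} \approx 2.755 \cdot 10^{-6}$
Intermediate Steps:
$\frac{1}{363010 + K{\left(-814,783 \right)}} = \frac{1}{363010 + \left(-814 + 783\right)} = \frac{1}{363010 - 31} = \frac{1}{362979}$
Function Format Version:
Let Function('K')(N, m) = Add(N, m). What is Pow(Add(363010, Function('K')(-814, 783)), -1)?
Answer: Rational(1, 362979) ≈ 2.7550e-6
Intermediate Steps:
Pow(Add(363010, Function('K')(-814, 783)), -1) = Pow(Add(363010, Add(-814, 783)), -1) = Pow(Add(363010, -31), -1) = Pow(362979, -1) = Rational(1, 362979)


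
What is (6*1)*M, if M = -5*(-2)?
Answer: 60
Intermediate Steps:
M = 10
(6*1)*M = (6*1)*10 = 6*10 = 60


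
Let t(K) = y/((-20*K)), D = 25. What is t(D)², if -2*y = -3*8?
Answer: 9/15625 ≈ 0.00057600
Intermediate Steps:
y = 12 (y = -(-3)*8/2 = -½*(-24) = 12)
t(K) = -3/(5*K) (t(K) = 12/((-20*K)) = 12*(-1/(20*K)) = -3/(5*K))
t(D)² = (-⅗/25)² = (-⅗*1/25)² = (-3/125)² = 9/15625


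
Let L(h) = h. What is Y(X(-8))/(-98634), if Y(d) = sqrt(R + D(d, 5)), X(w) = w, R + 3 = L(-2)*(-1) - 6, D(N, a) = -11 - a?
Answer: -I*sqrt(23)/98634 ≈ -4.8622e-5*I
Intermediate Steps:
R = -7 (R = -3 + (-2*(-1) - 6) = -3 + (2 - 6) = -3 - 4 = -7)
Y(d) = I*sqrt(23) (Y(d) = sqrt(-7 + (-11 - 1*5)) = sqrt(-7 + (-11 - 5)) = sqrt(-7 - 16) = sqrt(-23) = I*sqrt(23))
Y(X(-8))/(-98634) = (I*sqrt(23))/(-98634) = (I*sqrt(23))*(-1/98634) = -I*sqrt(23)/98634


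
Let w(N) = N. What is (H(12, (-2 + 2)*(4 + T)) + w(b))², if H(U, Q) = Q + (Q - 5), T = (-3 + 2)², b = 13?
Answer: 64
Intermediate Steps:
T = 1 (T = (-1)² = 1)
H(U, Q) = -5 + 2*Q (H(U, Q) = Q + (-5 + Q) = -5 + 2*Q)
(H(12, (-2 + 2)*(4 + T)) + w(b))² = ((-5 + 2*((-2 + 2)*(4 + 1))) + 13)² = ((-5 + 2*(0*5)) + 13)² = ((-5 + 2*0) + 13)² = ((-5 + 0) + 13)² = (-5 + 13)² = 8² = 64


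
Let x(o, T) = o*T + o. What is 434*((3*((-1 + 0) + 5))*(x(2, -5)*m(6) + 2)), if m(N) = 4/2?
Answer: -72912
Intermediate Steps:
x(o, T) = o + T*o (x(o, T) = T*o + o = o + T*o)
m(N) = 2 (m(N) = 4*(½) = 2)
434*((3*((-1 + 0) + 5))*(x(2, -5)*m(6) + 2)) = 434*((3*((-1 + 0) + 5))*((2*(1 - 5))*2 + 2)) = 434*((3*(-1 + 5))*((2*(-4))*2 + 2)) = 434*((3*4)*(-8*2 + 2)) = 434*(12*(-16 + 2)) = 434*(12*(-14)) = 434*(-168) = -72912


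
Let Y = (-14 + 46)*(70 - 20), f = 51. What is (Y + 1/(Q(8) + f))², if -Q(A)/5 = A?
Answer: 309795201/121 ≈ 2.5603e+6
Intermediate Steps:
Q(A) = -5*A
Y = 1600 (Y = 32*50 = 1600)
(Y + 1/(Q(8) + f))² = (1600 + 1/(-5*8 + 51))² = (1600 + 1/(-40 + 51))² = (1600 + 1/11)² = (17601/11)² = 309795201/121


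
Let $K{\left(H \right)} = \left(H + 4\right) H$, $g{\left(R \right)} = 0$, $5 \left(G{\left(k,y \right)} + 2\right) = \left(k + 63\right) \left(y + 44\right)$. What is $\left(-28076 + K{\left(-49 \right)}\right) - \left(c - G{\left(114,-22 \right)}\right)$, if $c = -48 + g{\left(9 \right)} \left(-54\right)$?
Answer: $- \frac{125231}{5} \approx -25046.0$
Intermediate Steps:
$G{\left(k,y \right)} = -2 + \frac{\left(44 + y\right) \left(63 + k\right)}{5}$ ($G{\left(k,y \right)} = -2 + \frac{\left(k + 63\right) \left(y + 44\right)}{5} = -2 + \frac{\left(63 + k\right) \left(44 + y\right)}{5} = -2 + \frac{\left(44 + y\right) \left(63 + k\right)}{5}$)
$c = -48$ ($c = -48 + 0 \left(-54\right) = -48 + 0 = -48$)
$K{\left(H \right)} = H \left(4 + H\right)$ ($K{\left(H \right)} = \left(4 + H\right) H = H \left(4 + H\right)$)
$\left(-28076 + K{\left(-49 \right)}\right) - \left(c - G{\left(114,-22 \right)}\right) = \left(-28076 - 49 \left(4 - 49\right)\right) + \left(\left(\frac{2762}{5} + \frac{44}{5} \cdot 114 + \frac{63}{5} \left(-22\right) + \frac{1}{5} \cdot 114 \left(-22\right)\right) - -48\right) = \left(-28076 - -2205\right) + \left(\left(\frac{2762}{5} + \frac{5016}{5} - \frac{1386}{5} - \frac{2508}{5}\right) + 48\right) = \left(-28076 + 2205\right) + \left(\frac{3884}{5} + 48\right) = -25871 + \frac{4124}{5} = - \frac{125231}{5}$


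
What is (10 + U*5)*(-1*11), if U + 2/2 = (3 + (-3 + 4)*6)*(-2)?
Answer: 935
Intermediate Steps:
U = -19 (U = -1 + (3 + (-3 + 4)*6)*(-2) = -1 + (3 + 1*6)*(-2) = -1 + (3 + 6)*(-2) = -1 + 9*(-2) = -1 - 18 = -19)
(10 + U*5)*(-1*11) = (10 - 19*5)*(-1*11) = (10 - 95)*(-11) = -85*(-11) = 935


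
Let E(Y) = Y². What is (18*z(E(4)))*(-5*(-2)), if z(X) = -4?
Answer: -720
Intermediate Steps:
(18*z(E(4)))*(-5*(-2)) = (18*(-4))*(-5*(-2)) = -72*10 = -720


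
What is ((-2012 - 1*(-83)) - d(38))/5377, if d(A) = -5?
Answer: -1924/5377 ≈ -0.35782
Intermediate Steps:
((-2012 - 1*(-83)) - d(38))/5377 = ((-2012 - 1*(-83)) - 1*(-5))/5377 = ((-2012 + 83) + 5)*(1/5377) = (-1929 + 5)*(1/5377) = -1924*1/5377 = -1924/5377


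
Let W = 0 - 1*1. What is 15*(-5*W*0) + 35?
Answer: 35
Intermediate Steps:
W = -1 (W = 0 - 1 = -1)
15*(-5*W*0) + 35 = 15*(-5*(-1)*0) + 35 = 15*(5*0) + 35 = 15*0 + 35 = 0 + 35 = 35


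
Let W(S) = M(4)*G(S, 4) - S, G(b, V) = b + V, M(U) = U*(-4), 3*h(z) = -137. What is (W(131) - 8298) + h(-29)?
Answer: -31904/3 ≈ -10635.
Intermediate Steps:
h(z) = -137/3 (h(z) = (⅓)*(-137) = -137/3)
M(U) = -4*U
G(b, V) = V + b
W(S) = -64 - 17*S (W(S) = (-4*4)*(4 + S) - S = -16*(4 + S) - S = (-64 - 16*S) - S = -64 - 17*S)
(W(131) - 8298) + h(-29) = ((-64 - 17*131) - 8298) - 137/3 = ((-64 - 2227) - 8298) - 137/3 = (-2291 - 8298) - 137/3 = -10589 - 137/3 = -31904/3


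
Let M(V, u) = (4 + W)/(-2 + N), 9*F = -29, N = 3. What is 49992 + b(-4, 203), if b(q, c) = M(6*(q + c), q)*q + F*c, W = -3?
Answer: 444005/9 ≈ 49334.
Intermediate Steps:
F = -29/9 (F = (⅑)*(-29) = -29/9 ≈ -3.2222)
M(V, u) = 1 (M(V, u) = (4 - 3)/(-2 + 3) = 1/1 = 1*1 = 1)
b(q, c) = q - 29*c/9 (b(q, c) = 1*q - 29*c/9 = q - 29*c/9)
49992 + b(-4, 203) = 49992 + (-4 - 29/9*203) = 49992 + (-4 - 5887/9) = 49992 - 5923/9 = 444005/9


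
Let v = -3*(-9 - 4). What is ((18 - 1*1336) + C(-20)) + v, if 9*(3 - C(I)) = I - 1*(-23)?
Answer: -3829/3 ≈ -1276.3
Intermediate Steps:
C(I) = 4/9 - I/9 (C(I) = 3 - (I - 1*(-23))/9 = 3 - (I + 23)/9 = 3 - (23 + I)/9 = 3 + (-23/9 - I/9) = 4/9 - I/9)
v = 39 (v = -3*(-13) = 39)
((18 - 1*1336) + C(-20)) + v = ((18 - 1*1336) + (4/9 - ⅑*(-20))) + 39 = ((18 - 1336) + (4/9 + 20/9)) + 39 = (-1318 + 8/3) + 39 = -3946/3 + 39 = -3829/3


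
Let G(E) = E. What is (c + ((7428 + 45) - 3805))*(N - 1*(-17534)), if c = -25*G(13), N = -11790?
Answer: 19202192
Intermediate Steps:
c = -325 (c = -25*13 = -325)
(c + ((7428 + 45) - 3805))*(N - 1*(-17534)) = (-325 + ((7428 + 45) - 3805))*(-11790 - 1*(-17534)) = (-325 + (7473 - 3805))*(-11790 + 17534) = (-325 + 3668)*5744 = 3343*5744 = 19202192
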